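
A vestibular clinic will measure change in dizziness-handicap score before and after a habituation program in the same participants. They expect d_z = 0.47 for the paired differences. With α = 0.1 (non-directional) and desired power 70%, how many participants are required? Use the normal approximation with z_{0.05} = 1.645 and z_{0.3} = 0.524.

n = 22 pairs

For a paired (one-sample on differences) test: n = ((z_{α/2} + z_β) / d)².
z_{α/2} + z_β = 1.645 + 0.524 = 2.169.
n = (2.169 / 0.47)² = 4.615² = 21.30.
Round up.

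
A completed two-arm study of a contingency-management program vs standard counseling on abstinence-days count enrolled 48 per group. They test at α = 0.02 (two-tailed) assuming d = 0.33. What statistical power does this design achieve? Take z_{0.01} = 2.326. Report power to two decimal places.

power ≈ 0.24

For two equal groups, power = Φ(d·√(n/2) − z_{α/2}).
d·√(n/2) = 0.33 × √(48/2) = 0.33 × 4.899 = 1.617.
z_β = 1.617 − 2.326 = -0.709.
Power = Φ(-0.709) = 0.239.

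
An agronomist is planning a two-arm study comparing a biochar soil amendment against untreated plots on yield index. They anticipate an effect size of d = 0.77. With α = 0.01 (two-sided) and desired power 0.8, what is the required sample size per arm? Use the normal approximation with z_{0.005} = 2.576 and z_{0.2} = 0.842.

For two independent groups with equal n: n = 2·((z_{α/2} + z_β) / d)².
z_{α/2} + z_β = 2.576 + 0.842 = 3.418.
n = 2 × (3.418 / 0.77)² = 2 × 4.439² = 2 × 19.70 = 39.4.
Round up to the next whole participant.

n = 40 per group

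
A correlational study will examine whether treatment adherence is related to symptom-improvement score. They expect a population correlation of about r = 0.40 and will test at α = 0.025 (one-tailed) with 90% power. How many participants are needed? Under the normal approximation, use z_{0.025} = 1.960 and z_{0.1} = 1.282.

n = 62

Fisher's z: C = ½·ln((1+r)/(1−r)) = ½·ln(2.3333) = 0.4236.
n = ((z_{α} + z_β)/C)² + 3.
(1.960 + 1.282) / 0.4236 = 3.242 / 0.4236 = 7.653.
n = 7.653² + 3 = 58.58 + 3 = 61.6.
Round up.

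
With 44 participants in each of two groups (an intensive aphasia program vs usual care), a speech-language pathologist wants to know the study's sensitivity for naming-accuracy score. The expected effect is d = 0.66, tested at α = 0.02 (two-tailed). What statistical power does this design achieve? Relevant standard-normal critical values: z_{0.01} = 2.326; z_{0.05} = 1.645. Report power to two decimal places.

For two equal groups, power = Φ(d·√(n/2) − z_{α/2}).
d·√(n/2) = 0.66 × √(44/2) = 0.66 × 4.690 = 3.096.
z_β = 3.096 − 2.326 = 0.770.
Power = Φ(0.770) = 0.779.

power ≈ 0.78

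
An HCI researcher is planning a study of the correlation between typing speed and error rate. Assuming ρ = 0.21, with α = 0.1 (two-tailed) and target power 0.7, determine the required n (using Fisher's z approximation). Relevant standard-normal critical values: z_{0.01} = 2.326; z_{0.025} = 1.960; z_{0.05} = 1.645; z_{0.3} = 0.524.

n = 107

Fisher's z: C = ½·ln((1+r)/(1−r)) = ½·ln(1.5316) = 0.2132.
n = ((z_{α/2} + z_β)/C)² + 3.
(1.645 + 0.524) / 0.2132 = 2.169 / 0.2132 = 10.174.
n = 10.174² + 3 = 103.50 + 3 = 106.5.
Round up.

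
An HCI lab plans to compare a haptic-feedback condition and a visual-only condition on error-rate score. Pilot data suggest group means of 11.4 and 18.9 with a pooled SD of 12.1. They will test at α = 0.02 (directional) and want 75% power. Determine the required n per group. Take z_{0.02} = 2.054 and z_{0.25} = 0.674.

n = 39 per group

Cohen's d = |M₁ − M₂| / SD_pooled = |11.4 − 18.9| / 12.1 = 7.5 / 12.1 = 0.620.
For two independent groups with equal n: n = 2·((z_{α} + z_β) / d)².
z_{α} + z_β = 2.054 + 0.674 = 2.728.
n = 2 × (2.728 / 0.620)² = 2 × 4.400² = 2 × 19.36 = 38.7.
Round up to the next whole participant.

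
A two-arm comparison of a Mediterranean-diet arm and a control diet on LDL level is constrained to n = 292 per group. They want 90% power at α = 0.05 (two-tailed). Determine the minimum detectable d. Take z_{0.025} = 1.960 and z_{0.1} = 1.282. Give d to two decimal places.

d_min ≈ 0.27

For two independent groups of n = 292 each: d_min = (z_{α/2} + z_β)·√(2/n).
z-sum = 1.960 + 1.282 = 3.242.
d_min = 3.242 × √(2/292) = 3.242 × 0.0828 = 0.268.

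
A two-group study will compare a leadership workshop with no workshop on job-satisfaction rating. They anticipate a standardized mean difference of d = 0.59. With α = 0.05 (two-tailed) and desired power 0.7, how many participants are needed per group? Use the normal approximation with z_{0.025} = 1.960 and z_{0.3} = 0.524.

For two independent groups with equal n: n = 2·((z_{α/2} + z_β) / d)².
z_{α/2} + z_β = 1.960 + 0.524 = 2.484.
n = 2 × (2.484 / 0.59)² = 2 × 4.210² = 2 × 17.73 = 35.5.
Round up to the next whole participant.

n = 36 per group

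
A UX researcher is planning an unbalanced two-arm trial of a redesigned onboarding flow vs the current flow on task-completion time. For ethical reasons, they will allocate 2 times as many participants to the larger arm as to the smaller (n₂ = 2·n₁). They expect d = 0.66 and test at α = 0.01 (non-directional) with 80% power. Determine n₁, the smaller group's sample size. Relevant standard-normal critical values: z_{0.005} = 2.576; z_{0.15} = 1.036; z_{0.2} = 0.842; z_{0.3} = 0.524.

n₁ = 41

With allocation ratio k = n₂/n₁ = 2, Var(x̄₁−x̄₂) = σ²(1/n₁ + 1/(k·n₁)) = σ²·(k+1)/(k·n₁).
So n₁ = (1 + 1/k)·((z_{α/2} + z_β)/d)² = 1.500 × (3.418/0.66)².
n₁ = 1.500 × 26.82 = 40.2.
Round up: n₁ = 41, giving n₂ = 2 × 41 = 82.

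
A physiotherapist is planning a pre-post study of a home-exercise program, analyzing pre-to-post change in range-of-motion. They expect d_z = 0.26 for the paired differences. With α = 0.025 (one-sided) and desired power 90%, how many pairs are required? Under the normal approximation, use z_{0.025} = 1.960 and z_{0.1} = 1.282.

n = 156 pairs

For a paired (one-sample on differences) test: n = ((z_{α} + z_β) / d)².
z_{α} + z_β = 1.960 + 1.282 = 3.242.
n = (3.242 / 0.26)² = 12.469² = 155.48.
Round up.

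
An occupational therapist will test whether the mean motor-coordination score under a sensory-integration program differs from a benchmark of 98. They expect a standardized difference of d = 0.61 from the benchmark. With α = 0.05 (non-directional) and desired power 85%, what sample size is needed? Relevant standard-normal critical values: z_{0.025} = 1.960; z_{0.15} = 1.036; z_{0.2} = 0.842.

For a one-sample test: n = ((z_{α/2} + z_β) / d)².
z_{α/2} + z_β = 1.960 + 1.036 = 2.996.
n = (2.996 / 0.61)² = 4.911² = 24.12.
Round up.

n = 25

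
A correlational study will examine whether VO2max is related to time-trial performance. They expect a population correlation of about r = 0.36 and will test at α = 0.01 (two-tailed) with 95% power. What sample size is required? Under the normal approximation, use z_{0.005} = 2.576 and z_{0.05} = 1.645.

n = 129

Fisher's z: C = ½·ln((1+r)/(1−r)) = ½·ln(2.1250) = 0.3769.
n = ((z_{α/2} + z_β)/C)² + 3.
(2.576 + 1.645) / 0.3769 = 4.221 / 0.3769 = 11.199.
n = 11.199² + 3 = 125.42 + 3 = 128.4.
Round up.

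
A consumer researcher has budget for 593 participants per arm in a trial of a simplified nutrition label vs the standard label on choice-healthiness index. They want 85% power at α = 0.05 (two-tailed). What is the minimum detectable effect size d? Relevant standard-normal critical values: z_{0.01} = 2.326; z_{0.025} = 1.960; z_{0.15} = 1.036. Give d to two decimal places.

d_min ≈ 0.17

For two independent groups of n = 593 each: d_min = (z_{α/2} + z_β)·√(2/n).
z-sum = 1.960 + 1.036 = 2.996.
d_min = 2.996 × √(2/593) = 2.996 × 0.0581 = 0.174.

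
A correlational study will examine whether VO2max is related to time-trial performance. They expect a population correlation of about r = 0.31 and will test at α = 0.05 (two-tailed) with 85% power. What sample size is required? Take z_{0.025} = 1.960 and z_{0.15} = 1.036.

n = 91

Fisher's z: C = ½·ln((1+r)/(1−r)) = ½·ln(1.8986) = 0.3205.
n = ((z_{α/2} + z_β)/C)² + 3.
(1.960 + 1.036) / 0.3205 = 2.996 / 0.3205 = 9.348.
n = 9.348² + 3 = 87.38 + 3 = 90.4.
Round up.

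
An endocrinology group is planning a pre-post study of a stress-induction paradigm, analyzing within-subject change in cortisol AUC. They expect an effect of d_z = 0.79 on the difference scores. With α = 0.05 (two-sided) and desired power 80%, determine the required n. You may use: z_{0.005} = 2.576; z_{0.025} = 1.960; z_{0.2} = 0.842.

For a paired (one-sample on differences) test: n = ((z_{α/2} + z_β) / d)².
z_{α/2} + z_β = 1.960 + 0.842 = 2.802.
n = (2.802 / 0.79)² = 3.547² = 12.58.
Round up.

n = 13 pairs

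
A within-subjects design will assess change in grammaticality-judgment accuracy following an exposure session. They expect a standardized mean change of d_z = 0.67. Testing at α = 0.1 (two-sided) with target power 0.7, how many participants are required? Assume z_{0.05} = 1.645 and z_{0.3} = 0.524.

n = 11 pairs

For a paired (one-sample on differences) test: n = ((z_{α/2} + z_β) / d)².
z_{α/2} + z_β = 1.645 + 0.524 = 2.169.
n = (2.169 / 0.67)² = 3.237² = 10.48.
Round up.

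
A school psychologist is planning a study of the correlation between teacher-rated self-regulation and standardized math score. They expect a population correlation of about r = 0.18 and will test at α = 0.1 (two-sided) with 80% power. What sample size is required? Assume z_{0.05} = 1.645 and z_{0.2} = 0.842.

Fisher's z: C = ½·ln((1+r)/(1−r)) = ½·ln(1.4390) = 0.1820.
n = ((z_{α/2} + z_β)/C)² + 3.
(1.645 + 0.842) / 0.1820 = 2.487 / 0.1820 = 13.665.
n = 13.665² + 3 = 186.73 + 3 = 189.7.
Round up.

n = 190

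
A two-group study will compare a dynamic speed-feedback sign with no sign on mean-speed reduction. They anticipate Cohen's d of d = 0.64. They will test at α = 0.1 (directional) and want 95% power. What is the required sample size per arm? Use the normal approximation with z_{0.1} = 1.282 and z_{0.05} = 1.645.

n = 42 per group

For two independent groups with equal n: n = 2·((z_{α} + z_β) / d)².
z_{α} + z_β = 1.282 + 1.645 = 2.927.
n = 2 × (2.927 / 0.64)² = 2 × 4.573² = 2 × 20.92 = 41.8.
Round up to the next whole participant.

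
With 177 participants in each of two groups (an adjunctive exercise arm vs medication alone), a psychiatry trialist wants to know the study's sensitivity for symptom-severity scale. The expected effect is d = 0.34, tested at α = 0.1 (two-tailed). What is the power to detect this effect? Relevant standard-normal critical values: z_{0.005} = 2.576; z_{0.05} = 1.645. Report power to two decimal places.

power ≈ 0.94

For two equal groups, power = Φ(d·√(n/2) − z_{α/2}).
d·√(n/2) = 0.34 × √(177/2) = 0.34 × 9.407 = 3.199.
z_β = 3.199 − 1.645 = 1.554.
Power = Φ(1.554) = 0.940.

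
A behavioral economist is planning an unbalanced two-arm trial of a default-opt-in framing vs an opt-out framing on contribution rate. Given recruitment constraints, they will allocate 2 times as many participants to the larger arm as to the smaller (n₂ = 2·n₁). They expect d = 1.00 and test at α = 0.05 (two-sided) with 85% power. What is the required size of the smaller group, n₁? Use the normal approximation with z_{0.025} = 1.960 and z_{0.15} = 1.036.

n₁ = 14

With allocation ratio k = n₂/n₁ = 2, Var(x̄₁−x̄₂) = σ²(1/n₁ + 1/(k·n₁)) = σ²·(k+1)/(k·n₁).
So n₁ = (1 + 1/k)·((z_{α/2} + z_β)/d)² = 1.500 × (2.996/1.00)².
n₁ = 1.500 × 8.98 = 13.5.
Round up: n₁ = 14, giving n₂ = 2 × 14 = 28.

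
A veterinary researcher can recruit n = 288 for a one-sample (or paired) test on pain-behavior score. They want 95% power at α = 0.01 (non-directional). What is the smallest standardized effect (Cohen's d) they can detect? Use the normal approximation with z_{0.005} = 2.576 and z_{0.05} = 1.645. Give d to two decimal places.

For a single sample (or paired design) of n = 288: d_min = (z_{α/2} + z_β)/√n.
z-sum = 2.576 + 1.645 = 4.221.
d_min = 4.221 / √288 = 4.221 / 16.971 = 0.249.

d_min ≈ 0.25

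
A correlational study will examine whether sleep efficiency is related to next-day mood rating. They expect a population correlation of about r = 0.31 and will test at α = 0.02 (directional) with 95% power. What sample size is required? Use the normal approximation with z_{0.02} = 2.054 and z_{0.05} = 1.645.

n = 137

Fisher's z: C = ½·ln((1+r)/(1−r)) = ½·ln(1.8986) = 0.3205.
n = ((z_{α} + z_β)/C)² + 3.
(2.054 + 1.645) / 0.3205 = 3.699 / 0.3205 = 11.541.
n = 11.541² + 3 = 133.20 + 3 = 136.2.
Round up.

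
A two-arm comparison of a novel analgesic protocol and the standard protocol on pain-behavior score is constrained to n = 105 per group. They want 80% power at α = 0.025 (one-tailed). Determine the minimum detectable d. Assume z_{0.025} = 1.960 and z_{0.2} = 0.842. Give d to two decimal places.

d_min ≈ 0.39

For two independent groups of n = 105 each: d_min = (z_{α} + z_β)·√(2/n).
z-sum = 1.960 + 0.842 = 2.802.
d_min = 2.802 × √(2/105) = 2.802 × 0.1380 = 0.387.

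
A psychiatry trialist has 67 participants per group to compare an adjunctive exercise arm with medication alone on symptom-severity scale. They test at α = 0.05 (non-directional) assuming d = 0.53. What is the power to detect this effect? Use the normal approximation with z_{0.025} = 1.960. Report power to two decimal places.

power ≈ 0.87

For two equal groups, power = Φ(d·√(n/2) − z_{α/2}).
d·√(n/2) = 0.53 × √(67/2) = 0.53 × 5.788 = 3.068.
z_β = 3.068 − 1.960 = 1.108.
Power = Φ(1.108) = 0.866.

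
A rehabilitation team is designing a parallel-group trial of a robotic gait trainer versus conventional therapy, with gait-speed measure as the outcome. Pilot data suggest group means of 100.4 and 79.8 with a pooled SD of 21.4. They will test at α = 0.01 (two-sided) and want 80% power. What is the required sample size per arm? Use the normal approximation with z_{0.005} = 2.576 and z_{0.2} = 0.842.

Cohen's d = |M₁ − M₂| / SD_pooled = |100.4 − 79.8| / 21.4 = 20.6 / 21.4 = 0.963.
For two independent groups with equal n: n = 2·((z_{α/2} + z_β) / d)².
z_{α/2} + z_β = 2.576 + 0.842 = 3.418.
n = 2 × (3.418 / 0.963)² = 2 × 3.549² = 2 × 12.60 = 25.2.
Round up to the next whole participant.

n = 26 per group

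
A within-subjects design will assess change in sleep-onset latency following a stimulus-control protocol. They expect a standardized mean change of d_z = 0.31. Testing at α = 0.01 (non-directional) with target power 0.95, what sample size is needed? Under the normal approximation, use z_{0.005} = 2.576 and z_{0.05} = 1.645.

n = 186 pairs

For a paired (one-sample on differences) test: n = ((z_{α/2} + z_β) / d)².
z_{α/2} + z_β = 2.576 + 1.645 = 4.221.
n = (4.221 / 0.31)² = 13.616² = 185.40.
Round up.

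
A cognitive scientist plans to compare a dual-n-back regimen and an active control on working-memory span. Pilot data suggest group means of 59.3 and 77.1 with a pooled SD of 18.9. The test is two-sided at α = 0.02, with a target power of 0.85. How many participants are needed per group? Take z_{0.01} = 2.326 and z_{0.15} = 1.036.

Cohen's d = |M₁ − M₂| / SD_pooled = |59.3 − 77.1| / 18.9 = 17.8 / 18.9 = 0.942.
For two independent groups with equal n: n = 2·((z_{α/2} + z_β) / d)².
z_{α/2} + z_β = 2.326 + 1.036 = 3.362.
n = 2 × (3.362 / 0.942)² = 2 × 3.569² = 2 × 12.74 = 25.5.
Round up to the next whole participant.

n = 26 per group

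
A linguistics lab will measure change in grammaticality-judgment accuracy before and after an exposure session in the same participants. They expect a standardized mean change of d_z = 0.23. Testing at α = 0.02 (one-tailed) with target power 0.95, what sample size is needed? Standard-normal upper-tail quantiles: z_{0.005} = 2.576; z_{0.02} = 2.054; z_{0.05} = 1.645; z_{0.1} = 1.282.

n = 259 pairs

For a paired (one-sample on differences) test: n = ((z_{α} + z_β) / d)².
z_{α} + z_β = 2.054 + 1.645 = 3.699.
n = (3.699 / 0.23)² = 16.083² = 258.65.
Round up.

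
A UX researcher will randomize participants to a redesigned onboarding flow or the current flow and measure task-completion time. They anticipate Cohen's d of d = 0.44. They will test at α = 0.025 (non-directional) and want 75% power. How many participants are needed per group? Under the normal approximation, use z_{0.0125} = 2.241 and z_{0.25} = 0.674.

For two independent groups with equal n: n = 2·((z_{α/2} + z_β) / d)².
z_{α/2} + z_β = 2.241 + 0.674 = 2.915.
n = 2 × (2.915 / 0.44)² = 2 × 6.625² = 2 × 43.89 = 87.8.
Round up to the next whole participant.

n = 88 per group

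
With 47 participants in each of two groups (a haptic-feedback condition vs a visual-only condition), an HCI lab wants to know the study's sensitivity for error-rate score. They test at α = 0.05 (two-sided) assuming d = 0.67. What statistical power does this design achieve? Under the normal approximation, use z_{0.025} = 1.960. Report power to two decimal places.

power ≈ 0.90

For two equal groups, power = Φ(d·√(n/2) − z_{α/2}).
d·√(n/2) = 0.67 × √(47/2) = 0.67 × 4.848 = 3.248.
z_β = 3.248 − 1.960 = 1.288.
Power = Φ(1.288) = 0.901.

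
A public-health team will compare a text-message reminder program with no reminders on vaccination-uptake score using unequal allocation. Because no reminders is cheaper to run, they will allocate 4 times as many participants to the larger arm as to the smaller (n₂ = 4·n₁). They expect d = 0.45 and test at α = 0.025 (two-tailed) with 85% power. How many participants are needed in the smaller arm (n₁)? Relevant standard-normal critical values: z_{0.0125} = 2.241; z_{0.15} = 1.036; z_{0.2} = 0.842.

n₁ = 67

With allocation ratio k = n₂/n₁ = 4, Var(x̄₁−x̄₂) = σ²(1/n₁ + 1/(k·n₁)) = σ²·(k+1)/(k·n₁).
So n₁ = (1 + 1/k)·((z_{α/2} + z_β)/d)² = 1.250 × (3.277/0.45)².
n₁ = 1.250 × 53.03 = 66.3.
Round up: n₁ = 67, giving n₂ = 4 × 67 = 268.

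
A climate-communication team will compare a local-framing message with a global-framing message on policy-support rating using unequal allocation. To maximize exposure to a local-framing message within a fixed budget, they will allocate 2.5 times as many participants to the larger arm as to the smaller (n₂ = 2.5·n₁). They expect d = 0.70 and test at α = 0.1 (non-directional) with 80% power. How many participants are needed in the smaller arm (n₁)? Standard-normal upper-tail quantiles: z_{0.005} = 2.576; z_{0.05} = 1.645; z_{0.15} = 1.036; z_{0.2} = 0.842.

With allocation ratio k = n₂/n₁ = 2.5, Var(x̄₁−x̄₂) = σ²(1/n₁ + 1/(k·n₁)) = σ²·(k+1)/(k·n₁).
So n₁ = (1 + 1/k)·((z_{α/2} + z_β)/d)² = 1.400 × (2.487/0.70)².
n₁ = 1.400 × 12.62 = 17.7.
Round up: n₁ = 18, giving n₂ = 2.5 × 18 = 45.

n₁ = 18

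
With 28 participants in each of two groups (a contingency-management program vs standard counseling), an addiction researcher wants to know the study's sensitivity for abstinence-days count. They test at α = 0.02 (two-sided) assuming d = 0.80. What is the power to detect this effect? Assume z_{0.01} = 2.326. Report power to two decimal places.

For two equal groups, power = Φ(d·√(n/2) − z_{α/2}).
d·√(n/2) = 0.80 × √(28/2) = 0.80 × 3.742 = 2.993.
z_β = 2.993 − 2.326 = 0.667.
Power = Φ(0.667) = 0.748.

power ≈ 0.75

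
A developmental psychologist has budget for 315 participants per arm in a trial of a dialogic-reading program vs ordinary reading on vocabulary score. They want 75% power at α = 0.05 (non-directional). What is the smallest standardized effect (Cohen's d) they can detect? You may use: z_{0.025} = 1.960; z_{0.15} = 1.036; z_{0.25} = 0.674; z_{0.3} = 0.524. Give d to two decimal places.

d_min ≈ 0.21

For two independent groups of n = 315 each: d_min = (z_{α/2} + z_β)·√(2/n).
z-sum = 1.960 + 0.674 = 2.634.
d_min = 2.634 × √(2/315) = 2.634 × 0.0797 = 0.210.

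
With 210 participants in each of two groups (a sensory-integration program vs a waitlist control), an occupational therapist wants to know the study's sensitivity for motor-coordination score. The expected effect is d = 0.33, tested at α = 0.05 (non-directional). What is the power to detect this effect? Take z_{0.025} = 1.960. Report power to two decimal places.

For two equal groups, power = Φ(d·√(n/2) − z_{α/2}).
d·√(n/2) = 0.33 × √(210/2) = 0.33 × 10.247 = 3.381.
z_β = 3.381 − 1.960 = 1.421.
Power = Φ(1.421) = 0.922.

power ≈ 0.92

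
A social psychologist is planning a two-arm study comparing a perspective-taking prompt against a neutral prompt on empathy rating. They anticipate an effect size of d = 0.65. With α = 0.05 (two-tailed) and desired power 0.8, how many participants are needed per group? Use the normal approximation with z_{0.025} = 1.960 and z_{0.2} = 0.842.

n = 38 per group

For two independent groups with equal n: n = 2·((z_{α/2} + z_β) / d)².
z_{α/2} + z_β = 1.960 + 0.842 = 2.802.
n = 2 × (2.802 / 0.65)² = 2 × 4.311² = 2 × 18.58 = 37.2.
Round up to the next whole participant.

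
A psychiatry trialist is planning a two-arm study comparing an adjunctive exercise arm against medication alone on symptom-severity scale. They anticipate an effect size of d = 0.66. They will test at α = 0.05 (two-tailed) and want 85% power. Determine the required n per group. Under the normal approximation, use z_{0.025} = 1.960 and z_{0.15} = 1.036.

n = 42 per group

For two independent groups with equal n: n = 2·((z_{α/2} + z_β) / d)².
z_{α/2} + z_β = 1.960 + 1.036 = 2.996.
n = 2 × (2.996 / 0.66)² = 2 × 4.539² = 2 × 20.61 = 41.2.
Round up to the next whole participant.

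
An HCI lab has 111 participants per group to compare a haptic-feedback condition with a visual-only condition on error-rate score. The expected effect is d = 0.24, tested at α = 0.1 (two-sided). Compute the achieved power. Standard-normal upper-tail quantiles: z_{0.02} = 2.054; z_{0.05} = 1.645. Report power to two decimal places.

power ≈ 0.56

For two equal groups, power = Φ(d·√(n/2) − z_{α/2}).
d·√(n/2) = 0.24 × √(111/2) = 0.24 × 7.450 = 1.788.
z_β = 1.788 − 1.645 = 0.143.
Power = Φ(0.143) = 0.557.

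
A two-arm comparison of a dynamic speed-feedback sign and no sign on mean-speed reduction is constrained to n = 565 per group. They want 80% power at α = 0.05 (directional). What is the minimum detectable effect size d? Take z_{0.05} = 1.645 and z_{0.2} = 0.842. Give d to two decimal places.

For two independent groups of n = 565 each: d_min = (z_{α} + z_β)·√(2/n).
z-sum = 1.645 + 0.842 = 2.487.
d_min = 2.487 × √(2/565) = 2.487 × 0.0595 = 0.148.

d_min ≈ 0.15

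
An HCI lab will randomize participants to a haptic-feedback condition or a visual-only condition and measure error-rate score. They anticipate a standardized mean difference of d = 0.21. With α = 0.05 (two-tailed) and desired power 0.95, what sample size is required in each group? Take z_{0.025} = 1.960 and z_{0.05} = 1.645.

n = 590 per group

For two independent groups with equal n: n = 2·((z_{α/2} + z_β) / d)².
z_{α/2} + z_β = 1.960 + 1.645 = 3.605.
n = 2 × (3.605 / 0.21)² = 2 × 17.167² = 2 × 294.69 = 589.4.
Round up to the next whole participant.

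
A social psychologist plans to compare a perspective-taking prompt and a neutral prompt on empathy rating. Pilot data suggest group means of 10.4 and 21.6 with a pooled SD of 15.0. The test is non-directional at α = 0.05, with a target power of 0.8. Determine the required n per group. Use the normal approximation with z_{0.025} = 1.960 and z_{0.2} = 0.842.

Cohen's d = |M₁ − M₂| / SD_pooled = |10.4 − 21.6| / 15.0 = 11.2 / 15.0 = 0.747.
For two independent groups with equal n: n = 2·((z_{α/2} + z_β) / d)².
z_{α/2} + z_β = 1.960 + 0.842 = 2.802.
n = 2 × (2.802 / 0.747)² = 2 × 3.751² = 2 × 14.07 = 28.1.
Round up to the next whole participant.

n = 29 per group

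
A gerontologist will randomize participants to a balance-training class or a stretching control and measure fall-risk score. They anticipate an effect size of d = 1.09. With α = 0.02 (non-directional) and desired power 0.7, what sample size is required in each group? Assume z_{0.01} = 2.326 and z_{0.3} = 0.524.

For two independent groups with equal n: n = 2·((z_{α/2} + z_β) / d)².
z_{α/2} + z_β = 2.326 + 0.524 = 2.850.
n = 2 × (2.850 / 1.09)² = 2 × 2.615² = 2 × 6.84 = 13.7.
Round up to the next whole participant.

n = 14 per group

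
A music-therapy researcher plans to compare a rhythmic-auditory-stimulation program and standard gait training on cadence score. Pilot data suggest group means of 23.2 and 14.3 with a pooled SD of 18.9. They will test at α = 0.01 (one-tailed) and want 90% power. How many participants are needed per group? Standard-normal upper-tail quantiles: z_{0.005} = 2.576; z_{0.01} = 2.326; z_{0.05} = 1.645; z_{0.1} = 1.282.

n = 118 per group

Cohen's d = |M₁ − M₂| / SD_pooled = |23.2 − 14.3| / 18.9 = 8.9 / 18.9 = 0.471.
For two independent groups with equal n: n = 2·((z_{α} + z_β) / d)².
z_{α} + z_β = 2.326 + 1.282 = 3.608.
n = 2 × (3.608 / 0.471)² = 2 × 7.660² = 2 × 58.68 = 117.4.
Round up to the next whole participant.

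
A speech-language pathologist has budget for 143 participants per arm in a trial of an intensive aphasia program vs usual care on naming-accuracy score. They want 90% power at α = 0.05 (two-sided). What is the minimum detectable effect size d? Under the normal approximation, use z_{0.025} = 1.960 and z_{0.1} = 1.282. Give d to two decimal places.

For two independent groups of n = 143 each: d_min = (z_{α/2} + z_β)·√(2/n).
z-sum = 1.960 + 1.282 = 3.242.
d_min = 3.242 × √(2/143) = 3.242 × 0.1183 = 0.383.

d_min ≈ 0.38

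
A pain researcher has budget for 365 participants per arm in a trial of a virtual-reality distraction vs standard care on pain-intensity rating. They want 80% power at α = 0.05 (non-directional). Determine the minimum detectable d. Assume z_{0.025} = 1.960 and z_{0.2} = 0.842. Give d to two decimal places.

For two independent groups of n = 365 each: d_min = (z_{α/2} + z_β)·√(2/n).
z-sum = 1.960 + 0.842 = 2.802.
d_min = 2.802 × √(2/365) = 2.802 × 0.0740 = 0.207.

d_min ≈ 0.21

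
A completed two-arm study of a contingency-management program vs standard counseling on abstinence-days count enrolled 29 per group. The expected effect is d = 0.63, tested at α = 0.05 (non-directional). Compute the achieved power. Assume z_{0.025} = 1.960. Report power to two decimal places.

power ≈ 0.67

For two equal groups, power = Φ(d·√(n/2) − z_{α/2}).
d·√(n/2) = 0.63 × √(29/2) = 0.63 × 3.808 = 2.399.
z_β = 2.399 − 1.960 = 0.439.
Power = Φ(0.439) = 0.670.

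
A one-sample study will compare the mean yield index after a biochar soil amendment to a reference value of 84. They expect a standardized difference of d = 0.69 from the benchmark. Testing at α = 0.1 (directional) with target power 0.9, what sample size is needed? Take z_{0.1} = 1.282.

n = 14

For a one-sample test: n = ((z_{α} + z_β) / d)².
z_{α} + z_β = 1.282 + 1.282 = 2.564.
n = (2.564 / 0.69)² = 3.716² = 13.81.
Round up.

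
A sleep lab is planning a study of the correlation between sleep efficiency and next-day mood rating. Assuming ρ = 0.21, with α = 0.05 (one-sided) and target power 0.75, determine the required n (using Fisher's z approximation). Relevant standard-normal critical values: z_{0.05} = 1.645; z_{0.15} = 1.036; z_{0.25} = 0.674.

n = 122

Fisher's z: C = ½·ln((1+r)/(1−r)) = ½·ln(1.5316) = 0.2132.
n = ((z_{α} + z_β)/C)² + 3.
(1.645 + 0.674) / 0.2132 = 2.319 / 0.2132 = 10.877.
n = 10.877² + 3 = 118.31 + 3 = 121.3.
Round up.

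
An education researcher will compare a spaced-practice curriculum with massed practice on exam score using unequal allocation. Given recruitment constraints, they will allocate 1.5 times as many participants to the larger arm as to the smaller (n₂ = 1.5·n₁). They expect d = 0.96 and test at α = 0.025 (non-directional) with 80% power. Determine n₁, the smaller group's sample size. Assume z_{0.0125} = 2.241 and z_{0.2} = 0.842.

n₁ = 18

With allocation ratio k = n₂/n₁ = 1.5, Var(x̄₁−x̄₂) = σ²(1/n₁ + 1/(k·n₁)) = σ²·(k+1)/(k·n₁).
So n₁ = (1 + 1/k)·((z_{α/2} + z_β)/d)² = 1.667 × (3.083/0.96)².
n₁ = 1.667 × 10.31 = 17.2.
Round up: n₁ = 18, giving n₂ = 1.5 × 18 = 27.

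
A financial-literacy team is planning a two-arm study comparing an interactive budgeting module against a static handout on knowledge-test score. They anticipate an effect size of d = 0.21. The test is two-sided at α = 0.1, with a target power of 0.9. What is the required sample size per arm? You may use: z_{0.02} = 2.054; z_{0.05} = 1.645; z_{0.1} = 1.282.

n = 389 per group

For two independent groups with equal n: n = 2·((z_{α/2} + z_β) / d)².
z_{α/2} + z_β = 1.645 + 1.282 = 2.927.
n = 2 × (2.927 / 0.21)² = 2 × 13.938² = 2 × 194.27 = 388.5.
Round up to the next whole participant.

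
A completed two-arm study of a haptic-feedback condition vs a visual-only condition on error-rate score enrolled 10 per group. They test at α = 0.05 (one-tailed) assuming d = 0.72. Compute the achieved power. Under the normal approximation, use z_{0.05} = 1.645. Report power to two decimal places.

power ≈ 0.49

For two equal groups, power = Φ(d·√(n/2) − z_{α}).
d·√(n/2) = 0.72 × √(10/2) = 0.72 × 2.236 = 1.610.
z_β = 1.610 − 1.645 = -0.035.
Power = Φ(-0.035) = 0.486.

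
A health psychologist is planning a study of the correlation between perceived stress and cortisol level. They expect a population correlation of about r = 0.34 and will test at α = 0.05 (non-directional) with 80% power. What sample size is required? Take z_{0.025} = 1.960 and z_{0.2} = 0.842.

Fisher's z: C = ½·ln((1+r)/(1−r)) = ½·ln(2.0303) = 0.3541.
n = ((z_{α/2} + z_β)/C)² + 3.
(1.960 + 0.842) / 0.3541 = 2.802 / 0.3541 = 7.913.
n = 7.913² + 3 = 62.62 + 3 = 65.6.
Round up.

n = 66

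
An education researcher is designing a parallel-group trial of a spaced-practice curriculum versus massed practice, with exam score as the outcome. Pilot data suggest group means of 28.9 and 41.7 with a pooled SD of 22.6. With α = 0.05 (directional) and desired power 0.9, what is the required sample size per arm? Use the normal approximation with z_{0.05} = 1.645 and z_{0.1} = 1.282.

n = 54 per group

Cohen's d = |M₁ − M₂| / SD_pooled = |28.9 − 41.7| / 22.6 = 12.8 / 22.6 = 0.566.
For two independent groups with equal n: n = 2·((z_{α} + z_β) / d)².
z_{α} + z_β = 1.645 + 1.282 = 2.927.
n = 2 × (2.927 / 0.566)² = 2 × 5.171² = 2 × 26.74 = 53.5.
Round up to the next whole participant.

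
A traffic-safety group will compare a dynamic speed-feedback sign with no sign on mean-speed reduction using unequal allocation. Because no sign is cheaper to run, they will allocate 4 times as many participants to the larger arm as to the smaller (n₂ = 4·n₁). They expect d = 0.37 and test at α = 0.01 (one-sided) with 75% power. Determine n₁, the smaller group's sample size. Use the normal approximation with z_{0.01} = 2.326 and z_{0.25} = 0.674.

With allocation ratio k = n₂/n₁ = 4, Var(x̄₁−x̄₂) = σ²(1/n₁ + 1/(k·n₁)) = σ²·(k+1)/(k·n₁).
So n₁ = (1 + 1/k)·((z_{α} + z_β)/d)² = 1.250 × (3.000/0.37)².
n₁ = 1.250 × 65.74 = 82.2.
Round up: n₁ = 83, giving n₂ = 4 × 83 = 332.

n₁ = 83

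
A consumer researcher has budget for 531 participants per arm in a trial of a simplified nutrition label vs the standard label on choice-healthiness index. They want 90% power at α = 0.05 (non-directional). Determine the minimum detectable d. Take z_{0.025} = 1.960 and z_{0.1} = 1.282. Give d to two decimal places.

For two independent groups of n = 531 each: d_min = (z_{α/2} + z_β)·√(2/n).
z-sum = 1.960 + 1.282 = 3.242.
d_min = 3.242 × √(2/531) = 3.242 × 0.0614 = 0.199.

d_min ≈ 0.20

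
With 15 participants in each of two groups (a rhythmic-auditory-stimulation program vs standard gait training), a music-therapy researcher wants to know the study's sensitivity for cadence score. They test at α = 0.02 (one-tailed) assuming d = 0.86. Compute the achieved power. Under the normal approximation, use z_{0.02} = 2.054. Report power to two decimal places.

For two equal groups, power = Φ(d·√(n/2) − z_{α}).
d·√(n/2) = 0.86 × √(15/2) = 0.86 × 2.739 = 2.355.
z_β = 2.355 − 2.054 = 0.301.
Power = Φ(0.301) = 0.618.

power ≈ 0.62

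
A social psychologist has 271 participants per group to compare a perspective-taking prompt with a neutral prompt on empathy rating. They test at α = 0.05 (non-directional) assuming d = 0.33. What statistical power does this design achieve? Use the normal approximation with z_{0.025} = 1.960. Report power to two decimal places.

For two equal groups, power = Φ(d·√(n/2) − z_{α/2}).
d·√(n/2) = 0.33 × √(271/2) = 0.33 × 11.640 = 3.841.
z_β = 3.841 − 1.960 = 1.881.
Power = Φ(1.881) = 0.970.

power ≈ 0.97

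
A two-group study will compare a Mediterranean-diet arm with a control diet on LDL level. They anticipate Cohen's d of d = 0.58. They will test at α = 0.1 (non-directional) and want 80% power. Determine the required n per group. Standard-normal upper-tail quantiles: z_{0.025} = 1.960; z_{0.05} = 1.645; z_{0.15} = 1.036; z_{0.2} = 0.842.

n = 37 per group

For two independent groups with equal n: n = 2·((z_{α/2} + z_β) / d)².
z_{α/2} + z_β = 1.645 + 0.842 = 2.487.
n = 2 × (2.487 / 0.58)² = 2 × 4.288² = 2 × 18.39 = 36.8.
Round up to the next whole participant.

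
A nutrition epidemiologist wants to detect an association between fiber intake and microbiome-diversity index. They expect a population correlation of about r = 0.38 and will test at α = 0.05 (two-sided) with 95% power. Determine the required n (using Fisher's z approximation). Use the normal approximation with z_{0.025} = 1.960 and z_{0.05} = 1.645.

Fisher's z: C = ½·ln((1+r)/(1−r)) = ½·ln(2.2258) = 0.4001.
n = ((z_{α/2} + z_β)/C)² + 3.
(1.960 + 1.645) / 0.4001 = 3.605 / 0.4001 = 9.010.
n = 9.010² + 3 = 81.18 + 3 = 84.2.
Round up.

n = 85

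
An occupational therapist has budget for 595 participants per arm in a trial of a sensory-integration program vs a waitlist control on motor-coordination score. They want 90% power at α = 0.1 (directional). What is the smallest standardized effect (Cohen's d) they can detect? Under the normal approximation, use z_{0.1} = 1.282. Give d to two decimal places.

For two independent groups of n = 595 each: d_min = (z_{α} + z_β)·√(2/n).
z-sum = 1.282 + 1.282 = 2.564.
d_min = 2.564 × √(2/595) = 2.564 × 0.0580 = 0.149.

d_min ≈ 0.15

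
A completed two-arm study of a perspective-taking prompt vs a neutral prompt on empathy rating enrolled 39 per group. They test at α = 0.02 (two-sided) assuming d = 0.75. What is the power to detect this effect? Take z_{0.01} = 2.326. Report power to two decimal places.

For two equal groups, power = Φ(d·√(n/2) − z_{α/2}).
d·√(n/2) = 0.75 × √(39/2) = 0.75 × 4.416 = 3.312.
z_β = 3.312 − 2.326 = 0.986.
Power = Φ(0.986) = 0.838.

power ≈ 0.84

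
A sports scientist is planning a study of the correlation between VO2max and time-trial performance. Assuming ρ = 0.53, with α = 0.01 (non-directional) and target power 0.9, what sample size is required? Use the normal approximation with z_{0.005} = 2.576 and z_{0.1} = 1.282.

n = 46

Fisher's z: C = ½·ln((1+r)/(1−r)) = ½·ln(3.2553) = 0.5901.
n = ((z_{α/2} + z_β)/C)² + 3.
(2.576 + 1.282) / 0.5901 = 3.858 / 0.5901 = 6.538.
n = 6.538² + 3 = 42.74 + 3 = 45.7.
Round up.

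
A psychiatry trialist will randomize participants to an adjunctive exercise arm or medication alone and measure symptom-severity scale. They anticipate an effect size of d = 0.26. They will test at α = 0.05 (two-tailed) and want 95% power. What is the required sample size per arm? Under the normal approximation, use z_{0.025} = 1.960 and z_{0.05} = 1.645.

For two independent groups with equal n: n = 2·((z_{α/2} + z_β) / d)².
z_{α/2} + z_β = 1.960 + 1.645 = 3.605.
n = 2 × (3.605 / 0.26)² = 2 × 13.865² = 2 × 192.25 = 384.5.
Round up to the next whole participant.

n = 385 per group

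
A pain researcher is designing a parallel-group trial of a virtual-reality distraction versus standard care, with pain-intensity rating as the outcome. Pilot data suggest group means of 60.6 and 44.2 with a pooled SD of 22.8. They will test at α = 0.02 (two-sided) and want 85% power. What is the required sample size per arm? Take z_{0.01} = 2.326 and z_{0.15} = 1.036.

n = 44 per group

Cohen's d = |M₁ − M₂| / SD_pooled = |60.6 − 44.2| / 22.8 = 16.4 / 22.8 = 0.719.
For two independent groups with equal n: n = 2·((z_{α/2} + z_β) / d)².
z_{α/2} + z_β = 2.326 + 1.036 = 3.362.
n = 2 × (3.362 / 0.719)² = 2 × 4.676² = 2 × 21.86 = 43.7.
Round up to the next whole participant.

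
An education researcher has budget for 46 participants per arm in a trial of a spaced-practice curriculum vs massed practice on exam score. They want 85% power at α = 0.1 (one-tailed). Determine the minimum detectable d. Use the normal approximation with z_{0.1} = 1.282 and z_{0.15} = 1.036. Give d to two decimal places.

d_min ≈ 0.48

For two independent groups of n = 46 each: d_min = (z_{α} + z_β)·√(2/n).
z-sum = 1.282 + 1.036 = 2.318.
d_min = 2.318 × √(2/46) = 2.318 × 0.2085 = 0.483.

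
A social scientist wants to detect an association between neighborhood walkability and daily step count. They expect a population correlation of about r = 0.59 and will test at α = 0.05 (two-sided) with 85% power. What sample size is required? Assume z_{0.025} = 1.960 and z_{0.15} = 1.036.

Fisher's z: C = ½·ln((1+r)/(1−r)) = ½·ln(3.8780) = 0.6777.
n = ((z_{α/2} + z_β)/C)² + 3.
(1.960 + 1.036) / 0.6777 = 2.996 / 0.6777 = 4.421.
n = 4.421² + 3 = 19.54 + 3 = 22.5.
Round up.

n = 23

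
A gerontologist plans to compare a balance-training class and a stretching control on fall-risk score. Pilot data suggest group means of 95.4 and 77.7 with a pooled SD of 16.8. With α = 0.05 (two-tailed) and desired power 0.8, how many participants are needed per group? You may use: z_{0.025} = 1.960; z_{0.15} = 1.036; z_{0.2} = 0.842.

Cohen's d = |M₁ − M₂| / SD_pooled = |95.4 − 77.7| / 16.8 = 17.7 / 16.8 = 1.054.
For two independent groups with equal n: n = 2·((z_{α/2} + z_β) / d)².
z_{α/2} + z_β = 1.960 + 0.842 = 2.802.
n = 2 × (2.802 / 1.054)² = 2 × 2.658² = 2 × 7.07 = 14.1.
Round up to the next whole participant.

n = 15 per group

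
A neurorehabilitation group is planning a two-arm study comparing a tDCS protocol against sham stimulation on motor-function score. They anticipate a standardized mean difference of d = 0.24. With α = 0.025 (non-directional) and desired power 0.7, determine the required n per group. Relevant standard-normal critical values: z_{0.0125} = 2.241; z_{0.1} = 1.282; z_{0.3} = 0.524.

For two independent groups with equal n: n = 2·((z_{α/2} + z_β) / d)².
z_{α/2} + z_β = 2.241 + 0.524 = 2.765.
n = 2 × (2.765 / 0.24)² = 2 × 11.521² = 2 × 132.73 = 265.5.
Round up to the next whole participant.

n = 266 per group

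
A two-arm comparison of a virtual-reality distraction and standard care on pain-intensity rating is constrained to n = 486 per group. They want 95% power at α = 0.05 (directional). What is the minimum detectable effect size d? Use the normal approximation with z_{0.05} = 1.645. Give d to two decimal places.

For two independent groups of n = 486 each: d_min = (z_{α} + z_β)·√(2/n).
z-sum = 1.645 + 1.645 = 3.290.
d_min = 3.290 × √(2/486) = 3.290 × 0.0642 = 0.211.

d_min ≈ 0.21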